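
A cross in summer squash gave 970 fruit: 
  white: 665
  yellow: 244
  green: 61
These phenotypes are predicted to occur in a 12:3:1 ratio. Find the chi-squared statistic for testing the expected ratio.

Expected counts for N = 970 under a 12:3:1 ratio (total parts = 16):
  white: 970 × 12/16 = 727.5
  yellow: 970 × 3/16 = 181.875
  green: 970 × 1/16 = 60.625
χ² = Σ (O − E)² / E
  white: (665 − 727.5)² / 727.5 = 5.3694
  yellow: (244 − 181.875)² / 181.875 = 21.2207
  green: (61 − 60.625)² / 60.625 = 0.0023
χ² = 5.3694 + 21.2207 + 0.0023 = 26.5924 ≈ 26.592

26.592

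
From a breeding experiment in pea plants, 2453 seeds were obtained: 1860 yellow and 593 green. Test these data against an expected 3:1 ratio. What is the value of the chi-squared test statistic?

The 3:1 ratio has 4 parts, so with N = 2453 the expected counts are:
  yellow: 2453 × 3/4 = 1839.75
  green: 2453 × 1/4 = 613.25
χ² = Σ (O − E)² / E
  yellow: (1860 − 1839.75)² / 1839.75 = 0.2229
  green: (593 − 613.25)² / 613.25 = 0.6687
χ² = 0.2229 + 0.6687 = 0.8916 ≈ 0.892

0.892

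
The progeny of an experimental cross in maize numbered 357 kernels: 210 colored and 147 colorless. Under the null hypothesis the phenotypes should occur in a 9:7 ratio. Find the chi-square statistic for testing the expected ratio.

Under the 9:7 hypothesis (Σ ratio = 16, N = 357):
  colored: 357 × 9/16 = 200.8125
  colorless: 357 × 7/16 = 156.1875
χ² = Σ (O − E)² / E
  colored: (210 − 200.8125)² / 200.8125 = 0.4203
  colorless: (147 − 156.1875)² / 156.1875 = 0.5404
χ² = 0.4203 + 0.5404 = 0.9607 ≈ 0.961

0.961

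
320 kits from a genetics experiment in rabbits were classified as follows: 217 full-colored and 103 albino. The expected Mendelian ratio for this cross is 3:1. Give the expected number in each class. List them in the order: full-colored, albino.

240, 80

The 3:1 ratio has 4 parts, so with N = 320 the expected counts are:
  full-colored: 320 × 3/4 = 240
  albino: 320 × 1/4 = 80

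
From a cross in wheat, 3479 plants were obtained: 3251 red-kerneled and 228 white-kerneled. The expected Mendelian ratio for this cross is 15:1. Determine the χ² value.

0.547

Under the 15:1 hypothesis (Σ ratio = 16, N = 3479):
  red-kerneled: 3479 × 15/16 = 3261.5625
  white-kerneled: 3479 × 1/16 = 217.4375
χ² = Σ (O − E)² / E
  red-kerneled: (3251 − 3261.5625)² / 3261.5625 = 0.0342
  white-kerneled: (228 − 217.4375)² / 217.4375 = 0.5131
χ² = 0.0342 + 0.5131 = 0.5473 ≈ 0.547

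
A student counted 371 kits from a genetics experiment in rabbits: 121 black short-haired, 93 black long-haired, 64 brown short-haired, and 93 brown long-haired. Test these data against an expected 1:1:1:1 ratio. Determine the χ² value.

Expected counts for N = 371 under a 1:1:1:1 ratio (total parts = 4):
  black short-haired: 371 × 1/4 = 92.75
  black long-haired: 371 × 1/4 = 92.75
  brown short-haired: 371 × 1/4 = 92.75
  brown long-haired: 371 × 1/4 = 92.75
χ² = Σ (O − E)² / E
  black short-haired: (121 − 92.75)² / 92.75 = 8.6044
  black long-haired: (93 − 92.75)² / 92.75 = 0.0007
  brown short-haired: (64 − 92.75)² / 92.75 = 8.9117
  brown long-haired: (93 − 92.75)² / 92.75 = 0.0007
χ² = 8.6044 + 0.0007 + 8.9117 + 0.0007 = 17.5175 ≈ 17.518

17.518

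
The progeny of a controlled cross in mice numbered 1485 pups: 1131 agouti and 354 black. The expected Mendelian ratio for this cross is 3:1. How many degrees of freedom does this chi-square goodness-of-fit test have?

1

A goodness-of-fit test with 2 phenotype classes has df = 2 − 1 = 1.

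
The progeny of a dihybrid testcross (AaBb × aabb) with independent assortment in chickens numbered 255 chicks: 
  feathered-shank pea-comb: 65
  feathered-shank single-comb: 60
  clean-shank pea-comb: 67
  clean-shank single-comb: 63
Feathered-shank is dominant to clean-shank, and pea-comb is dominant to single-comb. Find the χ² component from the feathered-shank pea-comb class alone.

0.025

A dihybrid testcross with independent assortment gives a 1:1:1:1 ratio.
Total ratio parts = 4. Expected numbers out of 255:
  feathered-shank pea-comb: 255 × 1/4 = 63.75
  feathered-shank single-comb: 255 × 1/4 = 63.75
  clean-shank pea-comb: 255 × 1/4 = 63.75
  clean-shank single-comb: 255 × 1/4 = 63.75
Contribution of feathered-shank pea-comb: (65 − 63.75)² / 63.75 = 0.0245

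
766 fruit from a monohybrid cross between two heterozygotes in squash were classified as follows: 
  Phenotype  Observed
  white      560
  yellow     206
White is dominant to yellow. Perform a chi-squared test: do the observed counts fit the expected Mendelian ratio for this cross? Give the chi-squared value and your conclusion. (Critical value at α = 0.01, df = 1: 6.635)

1.464; consistent

For a monohybrid cross between heterozygotes with complete dominance, the expected phenotypic ratio is 3:1.
Expected counts for N = 766 under a 3:1 ratio (total parts = 4):
  white: 766 × 3/4 = 574.5
  yellow: 766 × 1/4 = 191.5
χ² = Σ (O − E)² / E
  white: (560 − 574.5)² / 574.5 = 0.3660
  yellow: (206 − 191.5)² / 191.5 = 1.0979
χ² = 0.3660 + 1.0979 = 1.4639 ≈ 1.464
Degrees of freedom = 2 − 1 = 1; critical value at α = 0.01 is 6.635.
Since 1.464 < 6.635, we fail to reject the null hypothesis — the data are consistent with the 3:1 ratio.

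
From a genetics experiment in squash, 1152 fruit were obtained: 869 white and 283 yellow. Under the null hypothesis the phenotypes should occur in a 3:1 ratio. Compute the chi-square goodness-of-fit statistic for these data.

0.116

The 3:1 ratio has 4 parts, so with N = 1152 the expected counts are:
  white: 1152 × 3/4 = 864
  yellow: 1152 × 1/4 = 288
χ² = Σ (O − E)² / E
  white: (869 − 864)² / 864 = 0.0289
  yellow: (283 − 288)² / 288 = 0.0868
χ² = 0.0289 + 0.0868 = 0.1157 ≈ 0.116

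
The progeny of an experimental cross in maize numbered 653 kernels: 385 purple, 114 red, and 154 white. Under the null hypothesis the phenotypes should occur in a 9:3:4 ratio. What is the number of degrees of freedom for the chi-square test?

2

A goodness-of-fit test with 3 phenotype classes has df = 3 − 1 = 2.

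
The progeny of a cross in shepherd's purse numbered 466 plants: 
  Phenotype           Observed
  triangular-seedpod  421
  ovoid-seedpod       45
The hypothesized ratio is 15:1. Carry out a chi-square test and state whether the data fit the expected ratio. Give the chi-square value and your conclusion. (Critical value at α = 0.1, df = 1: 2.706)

9.230; not consistent

The 15:1 ratio has 16 parts, so with N = 466 the expected counts are:
  triangular-seedpod: 466 × 15/16 = 436.875
  ovoid-seedpod: 466 × 1/16 = 29.125
χ² = Σ (O − E)² / E
  triangular-seedpod: (421 − 436.875)² / 436.875 = 0.5769
  ovoid-seedpod: (45 − 29.125)² / 29.125 = 8.6529
χ² = 0.5769 + 8.6529 = 9.2298 ≈ 9.230
Degrees of freedom = 2 − 1 = 1; critical value at α = 0.1 is 2.706.
Since 9.230 > 2.706, we reject the null hypothesis — the data do not fit the 15:1 ratio.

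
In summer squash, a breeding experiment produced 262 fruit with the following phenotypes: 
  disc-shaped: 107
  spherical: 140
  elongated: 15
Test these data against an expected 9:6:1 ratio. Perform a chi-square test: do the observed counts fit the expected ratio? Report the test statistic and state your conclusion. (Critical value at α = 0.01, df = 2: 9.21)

Expected counts for N = 262 under a 9:6:1 ratio (total parts = 16):
  disc-shaped: 262 × 9/16 = 147.375
  spherical: 262 × 6/16 = 98.25
  elongated: 262 × 1/16 = 16.375
χ² = Σ (O − E)² / E
  disc-shaped: (107 − 147.375)² / 147.375 = 11.0612
  spherical: (140 − 98.25)² / 98.25 = 17.7411
  elongated: (15 − 16.375)² / 16.375 = 0.1155
χ² = 11.0612 + 17.7411 + 0.1155 = 28.9178 ≈ 28.918
Degrees of freedom = 3 − 1 = 2; critical value at α = 0.01 is 9.21.
Since 28.918 > 9.21, we reject the null hypothesis — the data do not fit the 9:6:1 ratio.

28.918; not consistent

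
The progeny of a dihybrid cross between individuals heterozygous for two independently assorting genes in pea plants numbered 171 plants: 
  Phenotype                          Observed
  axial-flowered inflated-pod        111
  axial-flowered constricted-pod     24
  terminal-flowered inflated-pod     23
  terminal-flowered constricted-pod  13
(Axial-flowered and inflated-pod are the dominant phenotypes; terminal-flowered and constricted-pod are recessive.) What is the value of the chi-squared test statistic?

A dihybrid F₂ with independent assortment and complete dominance at both loci gives a 9:3:3:1 phenotypic ratio.
Under the 9:3:3:1 hypothesis (Σ ratio = 16, N = 171):
  axial-flowered inflated-pod: 171 × 9/16 = 96.1875
  axial-flowered constricted-pod: 171 × 3/16 = 32.0625
  terminal-flowered inflated-pod: 171 × 3/16 = 32.0625
  terminal-flowered constricted-pod: 171 × 1/16 = 10.6875
χ² = Σ (O − E)² / E
  axial-flowered inflated-pod: (111 − 96.1875)² / 96.1875 = 2.2811
  axial-flowered constricted-pod: (24 − 32.0625)² / 32.0625 = 2.0274
  terminal-flowered inflated-pod: (23 − 32.0625)² / 32.0625 = 2.5615
  terminal-flowered constricted-pod: (13 − 10.6875)² / 10.6875 = 0.5004
χ² = 2.2811 + 2.0274 + 2.5615 + 0.5004 = 7.3704 ≈ 7.370

7.370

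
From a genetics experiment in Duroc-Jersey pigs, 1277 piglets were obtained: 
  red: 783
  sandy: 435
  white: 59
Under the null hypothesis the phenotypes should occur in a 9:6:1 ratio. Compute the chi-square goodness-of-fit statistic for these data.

15.273

Under the 9:6:1 hypothesis (Σ ratio = 16, N = 1277):
  red: 1277 × 9/16 = 718.3125
  sandy: 1277 × 6/16 = 478.875
  white: 1277 × 1/16 = 79.8125
χ² = Σ (O − E)² / E
  red: (783 − 718.3125)² / 718.3125 = 5.8254
  sandy: (435 − 478.875)² / 478.875 = 4.0199
  white: (59 − 79.8125)² / 79.8125 = 5.4272
χ² = 5.8254 + 4.0199 + 5.4272 = 15.2725 ≈ 15.273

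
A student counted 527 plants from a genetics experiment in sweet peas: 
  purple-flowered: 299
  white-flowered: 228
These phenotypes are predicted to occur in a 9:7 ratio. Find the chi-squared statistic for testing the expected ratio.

The 9:7 ratio has 16 parts, so with N = 527 the expected counts are:
  purple-flowered: 527 × 9/16 = 296.4375
  white-flowered: 527 × 7/16 = 230.5625
χ² = Σ (O − E)² / E
  purple-flowered: (299 − 296.4375)² / 296.4375 = 0.0222
  white-flowered: (228 − 230.5625)² / 230.5625 = 0.0285
χ² = 0.0222 + 0.0285 = 0.0507 ≈ 0.051

0.051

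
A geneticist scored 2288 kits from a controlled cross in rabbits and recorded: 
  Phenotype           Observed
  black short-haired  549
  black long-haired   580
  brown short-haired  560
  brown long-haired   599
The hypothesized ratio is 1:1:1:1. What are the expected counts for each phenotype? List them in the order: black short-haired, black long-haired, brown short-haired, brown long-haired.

Total ratio parts = 4. Expected numbers out of 2288:
  black short-haired: 2288 × 1/4 = 572
  black long-haired: 2288 × 1/4 = 572
  brown short-haired: 2288 × 1/4 = 572
  brown long-haired: 2288 × 1/4 = 572

572, 572, 572, 572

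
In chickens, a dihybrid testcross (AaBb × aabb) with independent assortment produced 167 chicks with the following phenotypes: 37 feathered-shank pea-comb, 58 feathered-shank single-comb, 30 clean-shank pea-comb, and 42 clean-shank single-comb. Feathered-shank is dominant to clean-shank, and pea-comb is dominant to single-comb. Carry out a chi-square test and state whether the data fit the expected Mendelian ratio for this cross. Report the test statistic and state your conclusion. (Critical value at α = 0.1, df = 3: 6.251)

A dihybrid testcross with independent assortment gives a 1:1:1:1 ratio.
Expected counts for N = 167 under a 1:1:1:1 ratio (total parts = 4):
  feathered-shank pea-comb: 167 × 1/4 = 41.75
  feathered-shank single-comb: 167 × 1/4 = 41.75
  clean-shank pea-comb: 167 × 1/4 = 41.75
  clean-shank single-comb: 167 × 1/4 = 41.75
χ² = Σ (O − E)² / E
  feathered-shank pea-comb: (37 − 41.75)² / 41.75 = 0.5404
  feathered-shank single-comb: (58 − 41.75)² / 41.75 = 6.3249
  clean-shank pea-comb: (30 − 41.75)² / 41.75 = 3.3069
  clean-shank single-comb: (42 − 41.75)² / 41.75 = 0.0015
χ² = 0.5404 + 6.3249 + 3.3069 + 0.0015 = 10.1737 ≈ 10.174
Degrees of freedom = 4 − 1 = 3; critical value at α = 0.1 is 6.251.
Since 10.174 > 6.251, we reject the null hypothesis — the data do not fit the 1:1:1:1 ratio.

10.174; not consistent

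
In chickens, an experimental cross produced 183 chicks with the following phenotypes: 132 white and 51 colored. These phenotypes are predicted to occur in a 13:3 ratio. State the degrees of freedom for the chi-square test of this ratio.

1

A goodness-of-fit test with 2 phenotype classes has df = 2 − 1 = 1.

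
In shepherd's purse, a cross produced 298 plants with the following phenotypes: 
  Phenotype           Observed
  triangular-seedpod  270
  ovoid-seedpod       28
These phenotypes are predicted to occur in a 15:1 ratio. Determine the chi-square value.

Expected counts for N = 298 under a 15:1 ratio (total parts = 16):
  triangular-seedpod: 298 × 15/16 = 279.375
  ovoid-seedpod: 298 × 1/16 = 18.625
χ² = Σ (O − E)² / E
  triangular-seedpod: (270 − 279.375)² / 279.375 = 0.3146
  ovoid-seedpod: (28 − 18.625)² / 18.625 = 4.7190
χ² = 0.3146 + 4.7190 = 5.0336 ≈ 5.034

5.034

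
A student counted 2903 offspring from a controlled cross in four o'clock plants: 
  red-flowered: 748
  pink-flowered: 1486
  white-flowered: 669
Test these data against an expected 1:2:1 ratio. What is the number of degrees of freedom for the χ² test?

A goodness-of-fit test with 3 phenotype classes has df = 3 − 1 = 2.

2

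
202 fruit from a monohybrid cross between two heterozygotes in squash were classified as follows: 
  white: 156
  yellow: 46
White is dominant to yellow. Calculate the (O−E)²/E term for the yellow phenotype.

0.401

For a monohybrid cross between heterozygotes with complete dominance, the expected phenotypic ratio is 3:1.
The 3:1 ratio has 4 parts, so with N = 202 the expected counts are:
  white: 202 × 3/4 = 151.5
  yellow: 202 × 1/4 = 50.5
Contribution of yellow: (46 − 50.5)² / 50.5 = 0.4010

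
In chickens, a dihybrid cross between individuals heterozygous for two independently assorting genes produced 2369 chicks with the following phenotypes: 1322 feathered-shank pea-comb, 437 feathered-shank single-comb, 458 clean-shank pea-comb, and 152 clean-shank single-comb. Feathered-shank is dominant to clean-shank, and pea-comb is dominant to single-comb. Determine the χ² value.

0.734

A dihybrid F₂ with independent assortment and complete dominance at both loci gives a 9:3:3:1 phenotypic ratio.
The 9:3:3:1 ratio has 16 parts, so with N = 2369 the expected counts are:
  feathered-shank pea-comb: 2369 × 9/16 = 1332.5625
  feathered-shank single-comb: 2369 × 3/16 = 444.1875
  clean-shank pea-comb: 2369 × 3/16 = 444.1875
  clean-shank single-comb: 2369 × 1/16 = 148.0625
χ² = Σ (O − E)² / E
  feathered-shank pea-comb: (1322 − 1332.5625)² / 1332.5625 = 0.0837
  feathered-shank single-comb: (437 − 444.1875)² / 444.1875 = 0.1163
  clean-shank pea-comb: (458 − 444.1875)² / 444.1875 = 0.4295
  clean-shank single-comb: (152 − 148.0625)² / 148.0625 = 0.1047
χ² = 0.0837 + 0.1163 + 0.4295 + 0.1047 = 0.7342 ≈ 0.734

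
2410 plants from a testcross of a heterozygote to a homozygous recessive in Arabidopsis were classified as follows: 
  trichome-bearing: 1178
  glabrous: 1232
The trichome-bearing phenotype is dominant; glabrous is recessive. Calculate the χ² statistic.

A testcross of a heterozygote (Aa × aa) gives a 1:1 phenotypic ratio.
Under the 1:1 hypothesis (Σ ratio = 2, N = 2410):
  trichome-bearing: 2410 × 1/2 = 1205
  glabrous: 2410 × 1/2 = 1205
χ² = Σ (O − E)² / E
  trichome-bearing: (1178 − 1205)² / 1205 = 0.6050
  glabrous: (1232 − 1205)² / 1205 = 0.6050
χ² = 0.6050 + 0.6050 = 1.210

1.210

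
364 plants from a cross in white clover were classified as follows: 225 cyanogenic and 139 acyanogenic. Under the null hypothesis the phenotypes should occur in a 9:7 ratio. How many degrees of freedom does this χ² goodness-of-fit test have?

1

A goodness-of-fit test with 2 phenotype classes has df = 2 − 1 = 1.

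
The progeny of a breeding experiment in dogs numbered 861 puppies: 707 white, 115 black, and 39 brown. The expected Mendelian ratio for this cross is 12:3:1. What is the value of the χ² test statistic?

Under the 12:3:1 hypothesis (Σ ratio = 16, N = 861):
  white: 861 × 12/16 = 645.75
  black: 861 × 3/16 = 161.4375
  brown: 861 × 1/16 = 53.8125
χ² = Σ (O − E)² / E
  white: (707 − 645.75)² / 645.75 = 5.8096
  black: (115 − 161.4375)² / 161.4375 = 13.3577
  brown: (39 − 53.8125)² / 53.8125 = 4.0773
χ² = 5.8096 + 13.3577 + 4.0773 = 23.2446 ≈ 23.245

23.245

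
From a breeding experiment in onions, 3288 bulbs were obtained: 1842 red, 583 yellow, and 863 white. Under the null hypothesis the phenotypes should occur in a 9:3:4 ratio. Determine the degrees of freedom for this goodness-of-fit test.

A goodness-of-fit test with 3 phenotype classes has df = 3 − 1 = 2.

2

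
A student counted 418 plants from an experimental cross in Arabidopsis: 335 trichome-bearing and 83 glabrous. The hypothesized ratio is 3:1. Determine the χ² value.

Total ratio parts = 4. Expected numbers out of 418:
  trichome-bearing: 418 × 3/4 = 313.5
  glabrous: 418 × 1/4 = 104.5
χ² = Σ (O − E)² / E
  trichome-bearing: (335 − 313.5)² / 313.5 = 1.4745
  glabrous: (83 − 104.5)² / 104.5 = 4.4234
χ² = 1.4745 + 4.4234 = 5.8979 ≈ 5.898

5.898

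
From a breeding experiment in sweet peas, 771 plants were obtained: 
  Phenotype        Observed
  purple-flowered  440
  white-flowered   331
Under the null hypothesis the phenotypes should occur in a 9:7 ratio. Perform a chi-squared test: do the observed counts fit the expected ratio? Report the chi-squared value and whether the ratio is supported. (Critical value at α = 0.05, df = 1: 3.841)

0.210; consistent

The 9:7 ratio has 16 parts, so with N = 771 the expected counts are:
  purple-flowered: 771 × 9/16 = 433.6875
  white-flowered: 771 × 7/16 = 337.3125
χ² = Σ (O − E)² / E
  purple-flowered: (440 − 433.6875)² / 433.6875 = 0.0919
  white-flowered: (331 − 337.3125)² / 337.3125 = 0.1181
χ² = 0.0919 + 0.1181 = 0.210
Degrees of freedom = 2 − 1 = 1; critical value at α = 0.05 is 3.841.
Since 0.210 < 3.841, we fail to reject the null hypothesis — the data are consistent with the 9:7 ratio.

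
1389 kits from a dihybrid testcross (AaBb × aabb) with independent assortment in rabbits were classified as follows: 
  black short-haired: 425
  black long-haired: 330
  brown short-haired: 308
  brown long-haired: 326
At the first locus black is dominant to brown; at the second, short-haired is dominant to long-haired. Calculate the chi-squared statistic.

24.002

A dihybrid testcross with independent assortment gives a 1:1:1:1 ratio.
Expected counts for N = 1389 under a 1:1:1:1 ratio (total parts = 4):
  black short-haired: 1389 × 1/4 = 347.25
  black long-haired: 1389 × 1/4 = 347.25
  brown short-haired: 1389 × 1/4 = 347.25
  brown long-haired: 1389 × 1/4 = 347.25
χ² = Σ (O − E)² / E
  black short-haired: (425 − 347.25)² / 347.25 = 17.4084
  black long-haired: (330 − 347.25)² / 347.25 = 0.8569
  brown short-haired: (308 − 347.25)² / 347.25 = 4.4365
  brown long-haired: (326 − 347.25)² / 347.25 = 1.3004
χ² = 17.4084 + 0.8569 + 4.4365 + 1.3004 = 24.0022 ≈ 24.002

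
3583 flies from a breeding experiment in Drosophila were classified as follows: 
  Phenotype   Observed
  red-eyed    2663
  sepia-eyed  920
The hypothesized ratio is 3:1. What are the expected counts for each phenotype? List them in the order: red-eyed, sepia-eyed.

2687.25, 895.75

Under the 3:1 hypothesis (Σ ratio = 4, N = 3583):
  red-eyed: 3583 × 3/4 = 2687.25
  sepia-eyed: 3583 × 1/4 = 895.75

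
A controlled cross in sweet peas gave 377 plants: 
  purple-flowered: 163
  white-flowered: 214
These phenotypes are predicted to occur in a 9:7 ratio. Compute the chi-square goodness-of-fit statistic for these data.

25.945

Under the 9:7 hypothesis (Σ ratio = 16, N = 377):
  purple-flowered: 377 × 9/16 = 212.0625
  white-flowered: 377 × 7/16 = 164.9375
χ² = Σ (O − E)² / E
  purple-flowered: (163 − 212.0625)² / 212.0625 = 11.3510
  white-flowered: (214 − 164.9375)² / 164.9375 = 14.5942
χ² = 11.3510 + 14.5942 = 25.9452 ≈ 25.945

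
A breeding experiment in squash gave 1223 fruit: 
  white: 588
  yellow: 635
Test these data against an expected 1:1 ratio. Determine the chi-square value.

1.806

Expected counts for N = 1223 under a 1:1 ratio (total parts = 2):
  white: 1223 × 1/2 = 611.5
  yellow: 1223 × 1/2 = 611.5
χ² = Σ (O − E)² / E
  white: (588 − 611.5)² / 611.5 = 0.9031
  yellow: (635 − 611.5)² / 611.5 = 0.9031
χ² = 0.9031 + 0.9031 = 1.8062 ≈ 1.806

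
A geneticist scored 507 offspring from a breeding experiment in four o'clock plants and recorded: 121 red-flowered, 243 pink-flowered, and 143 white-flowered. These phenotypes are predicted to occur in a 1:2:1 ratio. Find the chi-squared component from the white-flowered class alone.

Expected counts for N = 507 under a 1:2:1 ratio (total parts = 4):
  red-flowered: 507 × 1/4 = 126.75
  pink-flowered: 507 × 2/4 = 253.5
  white-flowered: 507 × 1/4 = 126.75
Contribution of white-flowered: (143 − 126.75)² / 126.75 = 2.0833

2.083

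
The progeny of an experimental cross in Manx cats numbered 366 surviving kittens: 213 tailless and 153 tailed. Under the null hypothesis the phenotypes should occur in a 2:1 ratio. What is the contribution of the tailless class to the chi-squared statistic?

3.939

The 2:1 ratio has 3 parts, so with N = 366 the expected counts are:
  tailless: 366 × 2/3 = 244
  tailed: 366 × 1/3 = 122
Contribution of tailless: (213 − 244)² / 244 = 3.9385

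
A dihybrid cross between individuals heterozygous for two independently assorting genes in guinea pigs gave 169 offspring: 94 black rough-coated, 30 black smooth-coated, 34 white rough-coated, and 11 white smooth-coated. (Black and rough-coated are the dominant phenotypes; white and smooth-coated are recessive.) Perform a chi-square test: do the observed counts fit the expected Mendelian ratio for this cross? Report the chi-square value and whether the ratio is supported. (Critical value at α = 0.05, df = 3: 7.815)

0.289; consistent

A dihybrid F₂ with independent assortment and complete dominance at both loci gives a 9:3:3:1 phenotypic ratio.
Total ratio parts = 16. Expected numbers out of 169:
  black rough-coated: 169 × 9/16 = 95.0625
  black smooth-coated: 169 × 3/16 = 31.6875
  white rough-coated: 169 × 3/16 = 31.6875
  white smooth-coated: 169 × 1/16 = 10.5625
χ² = Σ (O − E)² / E
  black rough-coated: (94 − 95.0625)² / 95.0625 = 0.0119
  black smooth-coated: (30 − 31.6875)² / 31.6875 = 0.0899
  white rough-coated: (34 − 31.6875)² / 31.6875 = 0.1688
  white smooth-coated: (11 − 10.5625)² / 10.5625 = 0.0181
χ² = 0.0119 + 0.0899 + 0.1688 + 0.0181 = 0.2887 ≈ 0.289
Degrees of freedom = 4 − 1 = 3; critical value at α = 0.05 is 7.815.
Since 0.289 < 7.815, we fail to reject the null hypothesis — the data are consistent with the 9:3:3:1 ratio.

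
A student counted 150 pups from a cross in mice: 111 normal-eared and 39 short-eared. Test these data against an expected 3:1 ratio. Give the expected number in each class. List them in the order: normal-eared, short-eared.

112.5, 37.5

Under the 3:1 hypothesis (Σ ratio = 4, N = 150):
  normal-eared: 150 × 3/4 = 112.5
  short-eared: 150 × 1/4 = 37.5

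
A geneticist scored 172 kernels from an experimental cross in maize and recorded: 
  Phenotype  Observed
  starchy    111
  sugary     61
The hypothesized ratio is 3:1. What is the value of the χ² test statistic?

10.047

Under the 3:1 hypothesis (Σ ratio = 4, N = 172):
  starchy: 172 × 3/4 = 129
  sugary: 172 × 1/4 = 43
χ² = Σ (O − E)² / E
  starchy: (111 − 129)² / 129 = 2.5116
  sugary: (61 − 43)² / 43 = 7.5349
χ² = 2.5116 + 7.5349 = 10.0465 ≈ 10.047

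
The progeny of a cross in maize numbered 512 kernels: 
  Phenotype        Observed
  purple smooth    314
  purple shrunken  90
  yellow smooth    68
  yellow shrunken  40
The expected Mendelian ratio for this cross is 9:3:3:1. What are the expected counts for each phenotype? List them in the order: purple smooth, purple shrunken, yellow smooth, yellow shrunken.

Expected counts for N = 512 under a 9:3:3:1 ratio (total parts = 16):
  purple smooth: 512 × 9/16 = 288
  purple shrunken: 512 × 3/16 = 96
  yellow smooth: 512 × 3/16 = 96
  yellow shrunken: 512 × 1/16 = 32

288, 96, 96, 32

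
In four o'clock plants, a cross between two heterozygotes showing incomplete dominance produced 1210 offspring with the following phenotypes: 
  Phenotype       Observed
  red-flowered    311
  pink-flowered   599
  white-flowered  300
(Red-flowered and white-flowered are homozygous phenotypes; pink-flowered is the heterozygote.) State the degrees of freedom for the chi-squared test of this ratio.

With incomplete dominance, a heterozygote × heterozygote cross gives a 1:2:1 phenotypic ratio.
A goodness-of-fit test with 3 phenotype classes has df = 3 − 1 = 2.

2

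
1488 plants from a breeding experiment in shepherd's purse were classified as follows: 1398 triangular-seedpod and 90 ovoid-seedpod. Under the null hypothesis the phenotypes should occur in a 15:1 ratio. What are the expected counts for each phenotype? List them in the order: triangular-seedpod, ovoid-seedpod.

The 15:1 ratio has 16 parts, so with N = 1488 the expected counts are:
  triangular-seedpod: 1488 × 15/16 = 1395
  ovoid-seedpod: 1488 × 1/16 = 93

1395, 93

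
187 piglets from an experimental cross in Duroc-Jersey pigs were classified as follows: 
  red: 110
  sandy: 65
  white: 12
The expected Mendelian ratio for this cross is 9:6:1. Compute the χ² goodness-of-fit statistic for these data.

The 9:6:1 ratio has 16 parts, so with N = 187 the expected counts are:
  red: 187 × 9/16 = 105.1875
  sandy: 187 × 6/16 = 70.125
  white: 187 × 1/16 = 11.6875
χ² = Σ (O − E)² / E
  red: (110 − 105.1875)² / 105.1875 = 0.2202
  sandy: (65 − 70.125)² / 70.125 = 0.3746
  white: (12 − 11.6875)² / 11.6875 = 0.0084
χ² = 0.2202 + 0.3746 + 0.0084 = 0.6032 ≈ 0.603

0.603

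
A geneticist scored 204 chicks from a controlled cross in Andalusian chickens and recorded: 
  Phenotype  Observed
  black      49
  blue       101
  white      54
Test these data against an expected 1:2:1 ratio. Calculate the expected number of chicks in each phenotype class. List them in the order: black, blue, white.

51, 102, 51

Total ratio parts = 4. Expected numbers out of 204:
  black: 204 × 1/4 = 51
  blue: 204 × 2/4 = 102
  white: 204 × 1/4 = 51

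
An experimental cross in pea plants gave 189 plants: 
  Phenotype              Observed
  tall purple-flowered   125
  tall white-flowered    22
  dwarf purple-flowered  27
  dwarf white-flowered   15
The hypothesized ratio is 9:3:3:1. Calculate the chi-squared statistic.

11.249

Under the 9:3:3:1 hypothesis (Σ ratio = 16, N = 189):
  tall purple-flowered: 189 × 9/16 = 106.3125
  tall white-flowered: 189 × 3/16 = 35.4375
  dwarf purple-flowered: 189 × 3/16 = 35.4375
  dwarf white-flowered: 189 × 1/16 = 11.8125
χ² = Σ (O − E)² / E
  tall purple-flowered: (125 − 106.3125)² / 106.3125 = 3.2849
  tall white-flowered: (22 − 35.4375)² / 35.4375 = 5.0953
  dwarf purple-flowered: (27 − 35.4375)² / 35.4375 = 2.0089
  dwarf white-flowered: (15 − 11.8125)² / 11.8125 = 0.8601
χ² = 3.2849 + 5.0953 + 2.0089 + 0.8601 = 11.2492 ≈ 11.249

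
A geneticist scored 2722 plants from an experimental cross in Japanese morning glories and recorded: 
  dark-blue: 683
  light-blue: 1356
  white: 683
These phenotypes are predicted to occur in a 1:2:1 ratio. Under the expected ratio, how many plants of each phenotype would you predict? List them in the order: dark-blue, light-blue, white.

680.5, 1361, 680.5

Total ratio parts = 4. Expected numbers out of 2722:
  dark-blue: 2722 × 1/4 = 680.5
  light-blue: 2722 × 2/4 = 1361
  white: 2722 × 1/4 = 680.5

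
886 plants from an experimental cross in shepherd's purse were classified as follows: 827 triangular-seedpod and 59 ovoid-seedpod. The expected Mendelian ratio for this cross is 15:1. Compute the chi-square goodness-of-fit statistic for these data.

0.253

The 15:1 ratio has 16 parts, so with N = 886 the expected counts are:
  triangular-seedpod: 886 × 15/16 = 830.625
  ovoid-seedpod: 886 × 1/16 = 55.375
χ² = Σ (O − E)² / E
  triangular-seedpod: (827 − 830.625)² / 830.625 = 0.0158
  ovoid-seedpod: (59 − 55.375)² / 55.375 = 0.2373
χ² = 0.0158 + 0.2373 = 0.2531 ≈ 0.253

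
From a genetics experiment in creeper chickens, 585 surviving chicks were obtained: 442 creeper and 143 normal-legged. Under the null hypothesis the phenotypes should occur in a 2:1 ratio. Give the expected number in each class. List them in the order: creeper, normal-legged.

390, 195

Total ratio parts = 3. Expected numbers out of 585:
  creeper: 585 × 2/3 = 390
  normal-legged: 585 × 1/3 = 195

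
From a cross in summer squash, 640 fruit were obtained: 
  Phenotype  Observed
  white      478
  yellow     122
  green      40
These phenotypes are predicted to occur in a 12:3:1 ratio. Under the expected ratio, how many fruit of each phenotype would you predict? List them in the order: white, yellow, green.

480, 120, 40

The 12:3:1 ratio has 16 parts, so with N = 640 the expected counts are:
  white: 640 × 12/16 = 480
  yellow: 640 × 3/16 = 120
  green: 640 × 1/16 = 40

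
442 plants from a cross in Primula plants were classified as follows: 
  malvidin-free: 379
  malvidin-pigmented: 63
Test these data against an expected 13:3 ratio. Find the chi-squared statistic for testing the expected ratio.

5.866

The 13:3 ratio has 16 parts, so with N = 442 the expected counts are:
  malvidin-free: 442 × 13/16 = 359.125
  malvidin-pigmented: 442 × 3/16 = 82.875
χ² = Σ (O − E)² / E
  malvidin-free: (379 − 359.125)² / 359.125 = 1.0999
  malvidin-pigmented: (63 − 82.875)² / 82.875 = 4.7664
χ² = 1.0999 + 4.7664 = 5.8663 ≈ 5.866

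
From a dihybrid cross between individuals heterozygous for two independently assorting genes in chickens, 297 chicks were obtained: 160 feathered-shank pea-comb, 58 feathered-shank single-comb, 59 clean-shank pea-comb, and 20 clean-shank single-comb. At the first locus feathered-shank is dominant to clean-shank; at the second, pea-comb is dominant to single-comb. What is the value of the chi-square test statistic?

0.703

A dihybrid F₂ with independent assortment and complete dominance at both loci gives a 9:3:3:1 phenotypic ratio.
Total ratio parts = 16. Expected numbers out of 297:
  feathered-shank pea-comb: 297 × 9/16 = 167.0625
  feathered-shank single-comb: 297 × 3/16 = 55.6875
  clean-shank pea-comb: 297 × 3/16 = 55.6875
  clean-shank single-comb: 297 × 1/16 = 18.5625
χ² = Σ (O − E)² / E
  feathered-shank pea-comb: (160 − 167.0625)² / 167.0625 = 0.2986
  feathered-shank single-comb: (58 − 55.6875)² / 55.6875 = 0.0960
  clean-shank pea-comb: (59 − 55.6875)² / 55.6875 = 0.1970
  clean-shank single-comb: (20 − 18.5625)² / 18.5625 = 0.1113
χ² = 0.2986 + 0.0960 + 0.1970 + 0.1113 = 0.7029 ≈ 0.703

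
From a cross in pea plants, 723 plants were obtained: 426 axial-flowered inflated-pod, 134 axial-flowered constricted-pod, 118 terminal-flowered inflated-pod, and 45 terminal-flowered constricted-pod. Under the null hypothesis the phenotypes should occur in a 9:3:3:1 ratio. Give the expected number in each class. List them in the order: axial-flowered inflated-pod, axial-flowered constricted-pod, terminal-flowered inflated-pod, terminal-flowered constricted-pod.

406.6875, 135.5625, 135.5625, 45.1875

Total ratio parts = 16. Expected numbers out of 723:
  axial-flowered inflated-pod: 723 × 9/16 = 406.6875
  axial-flowered constricted-pod: 723 × 3/16 = 135.5625
  terminal-flowered inflated-pod: 723 × 3/16 = 135.5625
  terminal-flowered constricted-pod: 723 × 1/16 = 45.1875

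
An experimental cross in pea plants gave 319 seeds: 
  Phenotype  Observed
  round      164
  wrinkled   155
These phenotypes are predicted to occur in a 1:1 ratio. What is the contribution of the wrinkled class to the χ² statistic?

0.127

The 1:1 ratio has 2 parts, so with N = 319 the expected counts are:
  round: 319 × 1/2 = 159.5
  wrinkled: 319 × 1/2 = 159.5
Contribution of wrinkled: (155 − 159.5)² / 159.5 = 0.1270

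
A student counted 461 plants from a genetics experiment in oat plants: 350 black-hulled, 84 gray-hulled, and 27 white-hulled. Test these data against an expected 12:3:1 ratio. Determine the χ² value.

0.235

Expected counts for N = 461 under a 12:3:1 ratio (total parts = 16):
  black-hulled: 461 × 12/16 = 345.75
  gray-hulled: 461 × 3/16 = 86.4375
  white-hulled: 461 × 1/16 = 28.8125
χ² = Σ (O − E)² / E
  black-hulled: (350 − 345.75)² / 345.75 = 0.0522
  gray-hulled: (84 − 86.4375)² / 86.4375 = 0.0687
  white-hulled: (27 − 28.8125)² / 28.8125 = 0.1140
χ² = 0.0522 + 0.0687 + 0.1140 = 0.2349 ≈ 0.235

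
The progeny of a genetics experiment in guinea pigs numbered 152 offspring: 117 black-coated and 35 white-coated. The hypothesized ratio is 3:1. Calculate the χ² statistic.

Expected counts for N = 152 under a 3:1 ratio (total parts = 4):
  black-coated: 152 × 3/4 = 114
  white-coated: 152 × 1/4 = 38
χ² = Σ (O − E)² / E
  black-coated: (117 − 114)² / 114 = 0.0789
  white-coated: (35 − 38)² / 38 = 0.2368
χ² = 0.0789 + 0.2368 = 0.3157 ≈ 0.316

0.316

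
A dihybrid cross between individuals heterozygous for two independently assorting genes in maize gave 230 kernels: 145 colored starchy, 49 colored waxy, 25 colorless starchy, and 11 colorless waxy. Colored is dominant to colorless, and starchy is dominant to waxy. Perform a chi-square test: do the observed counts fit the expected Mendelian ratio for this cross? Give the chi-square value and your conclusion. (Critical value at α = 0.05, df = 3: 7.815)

11.098; not consistent

A dihybrid F₂ with independent assortment and complete dominance at both loci gives a 9:3:3:1 phenotypic ratio.
Expected counts for N = 230 under a 9:3:3:1 ratio (total parts = 16):
  colored starchy: 230 × 9/16 = 129.375
  colored waxy: 230 × 3/16 = 43.125
  colorless starchy: 230 × 3/16 = 43.125
  colorless waxy: 230 × 1/16 = 14.375
χ² = Σ (O − E)² / E
  colored starchy: (145 − 129.375)² / 129.375 = 1.8871
  colored waxy: (49 − 43.125)² / 43.125 = 0.8004
  colorless starchy: (25 − 43.125)² / 43.125 = 7.6178
  colorless waxy: (11 − 14.375)² / 14.375 = 0.7924
χ² = 1.8871 + 0.8004 + 7.6178 + 0.7924 = 11.0977 ≈ 11.098
Degrees of freedom = 4 − 1 = 3; critical value at α = 0.05 is 7.815.
Since 11.098 > 7.815, we reject the null hypothesis — the data do not fit the 9:3:3:1 ratio.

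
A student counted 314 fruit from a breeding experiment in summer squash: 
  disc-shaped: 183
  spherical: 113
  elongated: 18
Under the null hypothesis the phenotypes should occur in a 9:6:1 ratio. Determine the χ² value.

0.556

Total ratio parts = 16. Expected numbers out of 314:
  disc-shaped: 314 × 9/16 = 176.625
  spherical: 314 × 6/16 = 117.75
  elongated: 314 × 1/16 = 19.625
χ² = Σ (O − E)² / E
  disc-shaped: (183 − 176.625)² / 176.625 = 0.2301
  spherical: (113 − 117.75)² / 117.75 = 0.1916
  elongated: (18 − 19.625)² / 19.625 = 0.1346
χ² = 0.2301 + 0.1916 + 0.1346 = 0.5563 ≈ 0.556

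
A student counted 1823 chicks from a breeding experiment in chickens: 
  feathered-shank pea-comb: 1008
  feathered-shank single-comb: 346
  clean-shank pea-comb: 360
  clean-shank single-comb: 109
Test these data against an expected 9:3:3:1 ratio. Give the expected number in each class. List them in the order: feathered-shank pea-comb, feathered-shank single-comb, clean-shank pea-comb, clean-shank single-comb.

1025.4375, 341.8125, 341.8125, 113.9375

Under the 9:3:3:1 hypothesis (Σ ratio = 16, N = 1823):
  feathered-shank pea-comb: 1823 × 9/16 = 1025.4375
  feathered-shank single-comb: 1823 × 3/16 = 341.8125
  clean-shank pea-comb: 1823 × 3/16 = 341.8125
  clean-shank single-comb: 1823 × 1/16 = 113.9375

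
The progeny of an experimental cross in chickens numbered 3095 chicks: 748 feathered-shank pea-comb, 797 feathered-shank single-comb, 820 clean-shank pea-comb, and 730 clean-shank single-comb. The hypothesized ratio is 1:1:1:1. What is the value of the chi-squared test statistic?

Total ratio parts = 4. Expected numbers out of 3095:
  feathered-shank pea-comb: 3095 × 1/4 = 773.75
  feathered-shank single-comb: 3095 × 1/4 = 773.75
  clean-shank pea-comb: 3095 × 1/4 = 773.75
  clean-shank single-comb: 3095 × 1/4 = 773.75
χ² = Σ (O − E)² / E
  feathered-shank pea-comb: (748 − 773.75)² / 773.75 = 0.8569
  feathered-shank single-comb: (797 − 773.75)² / 773.75 = 0.6986
  clean-shank pea-comb: (820 − 773.75)² / 773.75 = 2.7645
  clean-shank single-comb: (730 − 773.75)² / 773.75 = 2.4737
χ² = 0.8569 + 0.6986 + 2.7645 + 2.4737 = 6.7937 ≈ 6.794

6.794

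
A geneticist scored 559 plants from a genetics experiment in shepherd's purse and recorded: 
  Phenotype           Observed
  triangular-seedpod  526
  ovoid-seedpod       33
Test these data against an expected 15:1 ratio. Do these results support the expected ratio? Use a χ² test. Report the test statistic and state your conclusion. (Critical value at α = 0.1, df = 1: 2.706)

0.115; consistent

Expected counts for N = 559 under a 15:1 ratio (total parts = 16):
  triangular-seedpod: 559 × 15/16 = 524.0625
  ovoid-seedpod: 559 × 1/16 = 34.9375
χ² = Σ (O − E)² / E
  triangular-seedpod: (526 − 524.0625)² / 524.0625 = 0.0072
  ovoid-seedpod: (33 − 34.9375)² / 34.9375 = 0.1074
χ² = 0.0072 + 0.1074 = 0.1146 ≈ 0.115
Degrees of freedom = 2 − 1 = 1; critical value at α = 0.1 is 2.706.
Since 0.115 < 2.706, we fail to reject the null hypothesis — the data are consistent with the 15:1 ratio.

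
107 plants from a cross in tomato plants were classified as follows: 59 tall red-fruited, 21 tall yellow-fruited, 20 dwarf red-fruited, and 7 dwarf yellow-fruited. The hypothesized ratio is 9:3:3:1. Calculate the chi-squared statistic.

0.082

The 9:3:3:1 ratio has 16 parts, so with N = 107 the expected counts are:
  tall red-fruited: 107 × 9/16 = 60.1875
  tall yellow-fruited: 107 × 3/16 = 20.0625
  dwarf red-fruited: 107 × 3/16 = 20.0625
  dwarf yellow-fruited: 107 × 1/16 = 6.6875
χ² = Σ (O − E)² / E
  tall red-fruited: (59 − 60.1875)² / 60.1875 = 0.0234
  tall yellow-fruited: (21 − 20.0625)² / 20.0625 = 0.0438
  dwarf red-fruited: (20 − 20.0625)² / 20.0625 = 0.0002
  dwarf yellow-fruited: (7 − 6.6875)² / 6.6875 = 0.0146
χ² = 0.0234 + 0.0438 + 0.0002 + 0.0146 = 0.082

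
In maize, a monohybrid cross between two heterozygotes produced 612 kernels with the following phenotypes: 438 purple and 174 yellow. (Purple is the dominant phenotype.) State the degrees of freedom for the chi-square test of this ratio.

For a monohybrid cross between heterozygotes with complete dominance, the expected phenotypic ratio is 3:1.
A goodness-of-fit test with 2 phenotype classes has df = 2 − 1 = 1.

1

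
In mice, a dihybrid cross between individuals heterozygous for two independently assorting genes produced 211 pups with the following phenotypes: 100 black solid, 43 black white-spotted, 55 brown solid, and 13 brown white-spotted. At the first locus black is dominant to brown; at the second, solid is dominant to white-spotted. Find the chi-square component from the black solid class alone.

2.942

A dihybrid F₂ with independent assortment and complete dominance at both loci gives a 9:3:3:1 phenotypic ratio.
Total ratio parts = 16. Expected numbers out of 211:
  black solid: 211 × 9/16 = 118.6875
  black white-spotted: 211 × 3/16 = 39.5625
  brown solid: 211 × 3/16 = 39.5625
  brown white-spotted: 211 × 1/16 = 13.1875
Contribution of black solid: (100 − 118.6875)² / 118.6875 = 2.9424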